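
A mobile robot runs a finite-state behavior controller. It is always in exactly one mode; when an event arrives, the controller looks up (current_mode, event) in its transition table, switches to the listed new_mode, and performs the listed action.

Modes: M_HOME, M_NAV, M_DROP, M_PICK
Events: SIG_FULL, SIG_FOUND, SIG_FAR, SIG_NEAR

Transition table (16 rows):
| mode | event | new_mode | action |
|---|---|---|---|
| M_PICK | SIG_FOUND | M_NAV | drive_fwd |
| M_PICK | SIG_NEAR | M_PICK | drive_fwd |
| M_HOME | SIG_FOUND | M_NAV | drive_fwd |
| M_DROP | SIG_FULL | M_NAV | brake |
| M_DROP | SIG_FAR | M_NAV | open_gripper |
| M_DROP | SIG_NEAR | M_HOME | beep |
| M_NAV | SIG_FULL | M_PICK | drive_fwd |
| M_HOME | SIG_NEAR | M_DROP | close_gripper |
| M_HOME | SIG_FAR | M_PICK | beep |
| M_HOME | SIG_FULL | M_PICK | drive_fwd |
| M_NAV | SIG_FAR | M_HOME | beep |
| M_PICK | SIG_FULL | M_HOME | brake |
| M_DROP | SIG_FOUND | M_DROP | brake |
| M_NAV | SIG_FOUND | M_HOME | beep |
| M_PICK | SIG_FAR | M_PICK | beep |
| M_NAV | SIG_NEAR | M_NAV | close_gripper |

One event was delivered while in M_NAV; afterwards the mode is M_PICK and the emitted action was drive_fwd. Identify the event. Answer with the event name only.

SIG_FULL

try SIG_FULL: (M_NAV, SIG_FULL) → (M_PICK, drive_fwd)  ← matches
try SIG_FOUND: (M_NAV, SIG_FOUND) → (M_HOME, beep)
try SIG_FAR: (M_NAV, SIG_FAR) → (M_HOME, beep)
try SIG_NEAR: (M_NAV, SIG_NEAR) → (M_NAV, close_gripper)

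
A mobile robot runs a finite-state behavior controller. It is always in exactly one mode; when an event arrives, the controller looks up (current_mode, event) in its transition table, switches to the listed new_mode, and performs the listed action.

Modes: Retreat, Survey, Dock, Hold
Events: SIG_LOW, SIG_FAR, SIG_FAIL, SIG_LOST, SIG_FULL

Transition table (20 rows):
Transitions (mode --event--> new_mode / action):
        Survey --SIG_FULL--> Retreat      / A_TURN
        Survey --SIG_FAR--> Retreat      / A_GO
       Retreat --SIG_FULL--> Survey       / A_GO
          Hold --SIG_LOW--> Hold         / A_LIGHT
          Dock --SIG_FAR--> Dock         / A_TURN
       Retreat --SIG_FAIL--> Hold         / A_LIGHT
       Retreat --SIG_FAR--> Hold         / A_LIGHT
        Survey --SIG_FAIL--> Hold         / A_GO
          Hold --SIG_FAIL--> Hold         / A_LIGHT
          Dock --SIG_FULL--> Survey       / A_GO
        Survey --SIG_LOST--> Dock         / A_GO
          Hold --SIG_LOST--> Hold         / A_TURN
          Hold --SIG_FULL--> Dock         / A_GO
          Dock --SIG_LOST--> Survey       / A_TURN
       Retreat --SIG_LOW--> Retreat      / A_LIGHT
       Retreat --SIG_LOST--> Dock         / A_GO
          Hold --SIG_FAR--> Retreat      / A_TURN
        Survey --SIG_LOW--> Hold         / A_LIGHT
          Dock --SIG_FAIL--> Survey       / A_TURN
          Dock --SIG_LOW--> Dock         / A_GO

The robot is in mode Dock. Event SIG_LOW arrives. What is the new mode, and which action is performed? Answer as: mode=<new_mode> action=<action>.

current mode = Dock; filter table to that mode:
  (Dock, SIG_FAR) → (Dock, A_TURN)
  (Dock, SIG_FULL) → (Survey, A_GO)
  (Dock, SIG_LOST) → (Survey, A_TURN)
  (Dock, SIG_FAIL) → (Survey, A_TURN)
  (Dock, SIG_LOW) → (Dock, A_GO)  ← event matches
event = SIG_LOW selects (Dock, A_GO)

mode=Dock action=A_GO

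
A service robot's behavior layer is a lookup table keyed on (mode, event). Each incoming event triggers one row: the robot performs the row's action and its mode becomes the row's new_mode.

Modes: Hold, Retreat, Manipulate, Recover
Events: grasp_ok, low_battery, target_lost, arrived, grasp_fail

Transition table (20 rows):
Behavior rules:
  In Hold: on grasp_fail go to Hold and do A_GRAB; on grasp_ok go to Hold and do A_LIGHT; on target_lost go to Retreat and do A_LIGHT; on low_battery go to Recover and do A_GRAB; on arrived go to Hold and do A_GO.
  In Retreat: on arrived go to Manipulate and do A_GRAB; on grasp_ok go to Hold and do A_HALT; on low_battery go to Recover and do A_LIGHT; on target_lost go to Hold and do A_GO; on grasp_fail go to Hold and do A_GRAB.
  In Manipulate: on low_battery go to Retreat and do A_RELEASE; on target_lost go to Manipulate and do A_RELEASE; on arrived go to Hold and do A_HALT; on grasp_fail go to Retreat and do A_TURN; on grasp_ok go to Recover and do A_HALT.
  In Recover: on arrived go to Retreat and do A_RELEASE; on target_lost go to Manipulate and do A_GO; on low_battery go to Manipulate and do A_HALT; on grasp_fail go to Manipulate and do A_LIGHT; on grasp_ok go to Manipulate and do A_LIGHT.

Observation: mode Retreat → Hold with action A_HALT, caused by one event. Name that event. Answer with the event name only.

grasp_ok

try grasp_ok: (Retreat, grasp_ok) → (Hold, A_HALT)  ← matches
try low_battery: (Retreat, low_battery) → (Recover, A_LIGHT)
try target_lost: (Retreat, target_lost) → (Hold, A_GO)
try arrived: (Retreat, arrived) → (Manipulate, A_GRAB)
try grasp_fail: (Retreat, grasp_fail) → (Hold, A_GRAB)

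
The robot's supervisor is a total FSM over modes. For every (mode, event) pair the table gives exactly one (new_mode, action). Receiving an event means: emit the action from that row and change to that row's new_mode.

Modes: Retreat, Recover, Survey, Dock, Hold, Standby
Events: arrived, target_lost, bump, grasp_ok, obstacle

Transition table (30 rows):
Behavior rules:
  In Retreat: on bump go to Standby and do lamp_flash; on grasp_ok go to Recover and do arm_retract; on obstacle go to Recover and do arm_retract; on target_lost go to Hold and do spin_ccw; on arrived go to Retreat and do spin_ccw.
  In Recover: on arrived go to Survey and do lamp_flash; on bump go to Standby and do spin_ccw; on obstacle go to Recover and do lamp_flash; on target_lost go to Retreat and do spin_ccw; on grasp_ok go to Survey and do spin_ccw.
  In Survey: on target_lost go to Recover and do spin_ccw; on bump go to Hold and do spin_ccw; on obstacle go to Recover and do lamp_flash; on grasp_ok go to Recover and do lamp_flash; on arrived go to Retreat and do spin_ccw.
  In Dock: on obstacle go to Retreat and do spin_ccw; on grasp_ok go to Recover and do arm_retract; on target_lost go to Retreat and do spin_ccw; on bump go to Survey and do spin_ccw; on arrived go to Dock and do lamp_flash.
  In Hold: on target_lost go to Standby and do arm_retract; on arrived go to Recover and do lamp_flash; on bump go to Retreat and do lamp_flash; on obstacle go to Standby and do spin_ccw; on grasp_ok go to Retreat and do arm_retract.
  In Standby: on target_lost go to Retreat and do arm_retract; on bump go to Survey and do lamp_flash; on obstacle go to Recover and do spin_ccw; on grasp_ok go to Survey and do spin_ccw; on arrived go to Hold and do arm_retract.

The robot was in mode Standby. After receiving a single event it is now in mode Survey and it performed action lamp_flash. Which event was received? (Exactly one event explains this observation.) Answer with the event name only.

bump

try arrived: (Standby, arrived) → (Hold, arm_retract)
try target_lost: (Standby, target_lost) → (Retreat, arm_retract)
try bump: (Standby, bump) → (Survey, lamp_flash)  ← matches
try grasp_ok: (Standby, grasp_ok) → (Survey, spin_ccw)
try obstacle: (Standby, obstacle) → (Recover, spin_ccw)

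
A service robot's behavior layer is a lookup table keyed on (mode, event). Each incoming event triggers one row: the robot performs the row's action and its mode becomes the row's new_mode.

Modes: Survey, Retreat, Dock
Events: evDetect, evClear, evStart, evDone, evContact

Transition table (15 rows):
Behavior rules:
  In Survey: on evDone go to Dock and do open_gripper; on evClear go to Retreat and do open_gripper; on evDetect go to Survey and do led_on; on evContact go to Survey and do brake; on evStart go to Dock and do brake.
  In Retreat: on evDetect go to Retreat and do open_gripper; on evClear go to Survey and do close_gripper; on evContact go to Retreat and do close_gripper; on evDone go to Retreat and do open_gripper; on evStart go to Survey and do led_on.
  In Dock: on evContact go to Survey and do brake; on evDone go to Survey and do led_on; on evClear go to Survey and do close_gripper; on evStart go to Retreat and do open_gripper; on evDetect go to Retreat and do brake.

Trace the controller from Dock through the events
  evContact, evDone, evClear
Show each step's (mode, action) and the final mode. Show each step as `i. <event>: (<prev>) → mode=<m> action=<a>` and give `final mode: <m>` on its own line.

final mode: Survey

1. evContact: (Dock) → mode=Survey action=brake
2. evDone: (Survey) → mode=Dock action=open_gripper
3. evClear: (Dock) → mode=Survey action=close_gripper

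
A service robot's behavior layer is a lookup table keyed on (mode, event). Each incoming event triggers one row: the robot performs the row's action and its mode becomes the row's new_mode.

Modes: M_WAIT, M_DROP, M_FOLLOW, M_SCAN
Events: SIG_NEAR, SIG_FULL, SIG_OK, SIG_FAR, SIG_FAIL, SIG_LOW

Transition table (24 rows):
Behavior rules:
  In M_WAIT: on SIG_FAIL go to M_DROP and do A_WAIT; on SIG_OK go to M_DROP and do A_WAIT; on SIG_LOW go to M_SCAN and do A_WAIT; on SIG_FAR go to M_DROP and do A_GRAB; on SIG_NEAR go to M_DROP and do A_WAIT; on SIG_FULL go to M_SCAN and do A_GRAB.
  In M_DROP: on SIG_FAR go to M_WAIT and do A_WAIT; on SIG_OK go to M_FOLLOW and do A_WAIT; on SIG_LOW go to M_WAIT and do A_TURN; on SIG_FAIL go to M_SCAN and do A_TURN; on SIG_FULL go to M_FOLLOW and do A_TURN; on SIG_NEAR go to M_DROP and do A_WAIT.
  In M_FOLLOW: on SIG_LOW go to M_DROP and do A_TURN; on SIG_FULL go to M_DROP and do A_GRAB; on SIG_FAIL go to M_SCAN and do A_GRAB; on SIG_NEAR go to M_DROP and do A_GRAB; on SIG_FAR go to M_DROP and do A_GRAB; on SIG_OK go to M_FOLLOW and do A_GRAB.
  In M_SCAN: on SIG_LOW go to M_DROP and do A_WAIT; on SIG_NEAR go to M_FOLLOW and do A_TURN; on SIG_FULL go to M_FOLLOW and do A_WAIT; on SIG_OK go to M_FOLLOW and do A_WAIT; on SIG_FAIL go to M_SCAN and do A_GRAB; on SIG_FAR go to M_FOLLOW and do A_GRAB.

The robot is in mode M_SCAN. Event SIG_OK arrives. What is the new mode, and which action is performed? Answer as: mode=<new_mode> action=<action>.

mode=M_FOLLOW action=A_WAIT

current mode = M_SCAN; filter table to that mode:
  (M_SCAN, SIG_LOW) → (M_DROP, A_WAIT)
  (M_SCAN, SIG_NEAR) → (M_FOLLOW, A_TURN)
  (M_SCAN, SIG_FULL) → (M_FOLLOW, A_WAIT)
  (M_SCAN, SIG_OK) → (M_FOLLOW, A_WAIT)  ← event matches
  (M_SCAN, SIG_FAIL) → (M_SCAN, A_GRAB)
  (M_SCAN, SIG_FAR) → (M_FOLLOW, A_GRAB)
event = SIG_OK selects (M_FOLLOW, A_WAIT)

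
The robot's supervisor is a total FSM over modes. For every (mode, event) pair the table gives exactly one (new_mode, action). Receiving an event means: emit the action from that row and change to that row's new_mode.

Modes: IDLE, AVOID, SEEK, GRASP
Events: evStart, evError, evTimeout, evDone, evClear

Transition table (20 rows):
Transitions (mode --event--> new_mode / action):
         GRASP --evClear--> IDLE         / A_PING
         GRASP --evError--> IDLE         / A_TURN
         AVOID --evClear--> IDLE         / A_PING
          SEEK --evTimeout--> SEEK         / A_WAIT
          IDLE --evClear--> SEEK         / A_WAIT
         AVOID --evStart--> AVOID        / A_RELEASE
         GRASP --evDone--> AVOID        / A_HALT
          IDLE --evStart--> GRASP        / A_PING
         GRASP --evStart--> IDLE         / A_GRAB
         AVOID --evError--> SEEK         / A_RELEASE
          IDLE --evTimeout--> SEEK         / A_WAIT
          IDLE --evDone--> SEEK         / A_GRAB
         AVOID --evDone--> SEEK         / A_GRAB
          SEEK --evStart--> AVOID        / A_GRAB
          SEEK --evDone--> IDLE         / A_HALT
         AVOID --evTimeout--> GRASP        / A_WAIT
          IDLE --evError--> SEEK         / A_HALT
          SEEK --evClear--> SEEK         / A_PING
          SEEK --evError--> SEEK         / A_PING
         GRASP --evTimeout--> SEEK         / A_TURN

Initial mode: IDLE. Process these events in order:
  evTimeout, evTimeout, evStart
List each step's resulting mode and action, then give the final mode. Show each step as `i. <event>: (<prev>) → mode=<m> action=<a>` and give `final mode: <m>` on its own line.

1. evTimeout: (IDLE) → mode=SEEK action=A_WAIT
2. evTimeout: (SEEK) → mode=SEEK action=A_WAIT
3. evStart: (SEEK) → mode=AVOID action=A_GRAB

final mode: AVOID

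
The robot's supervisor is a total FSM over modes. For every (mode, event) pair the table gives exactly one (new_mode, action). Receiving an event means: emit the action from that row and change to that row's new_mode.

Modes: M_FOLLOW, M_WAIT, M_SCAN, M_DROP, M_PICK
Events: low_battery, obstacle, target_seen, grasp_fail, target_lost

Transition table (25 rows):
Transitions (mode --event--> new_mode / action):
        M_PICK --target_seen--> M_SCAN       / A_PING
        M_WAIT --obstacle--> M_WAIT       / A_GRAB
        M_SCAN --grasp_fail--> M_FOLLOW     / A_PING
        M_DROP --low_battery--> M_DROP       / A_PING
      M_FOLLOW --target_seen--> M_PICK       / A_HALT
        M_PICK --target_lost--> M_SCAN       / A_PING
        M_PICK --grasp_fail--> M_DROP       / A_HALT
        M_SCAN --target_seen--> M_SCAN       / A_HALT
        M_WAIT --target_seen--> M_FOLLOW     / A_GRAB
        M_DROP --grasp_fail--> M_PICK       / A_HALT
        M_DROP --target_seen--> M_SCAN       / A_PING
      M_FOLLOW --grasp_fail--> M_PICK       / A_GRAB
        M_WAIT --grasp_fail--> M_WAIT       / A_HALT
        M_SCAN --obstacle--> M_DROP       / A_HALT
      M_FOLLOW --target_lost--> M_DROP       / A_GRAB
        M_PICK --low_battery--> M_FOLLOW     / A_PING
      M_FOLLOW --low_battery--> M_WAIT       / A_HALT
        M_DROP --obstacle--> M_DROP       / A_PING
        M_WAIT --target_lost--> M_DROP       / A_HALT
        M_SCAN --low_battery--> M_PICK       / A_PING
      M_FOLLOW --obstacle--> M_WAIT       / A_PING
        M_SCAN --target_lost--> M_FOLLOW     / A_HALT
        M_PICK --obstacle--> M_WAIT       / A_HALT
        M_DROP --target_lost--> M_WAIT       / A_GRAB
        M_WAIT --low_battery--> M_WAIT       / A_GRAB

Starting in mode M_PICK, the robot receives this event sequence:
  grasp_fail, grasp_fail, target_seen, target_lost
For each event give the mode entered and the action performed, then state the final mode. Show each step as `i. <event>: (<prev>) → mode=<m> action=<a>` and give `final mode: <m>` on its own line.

final mode: M_FOLLOW

1. grasp_fail: (M_PICK) → mode=M_DROP action=A_HALT
2. grasp_fail: (M_DROP) → mode=M_PICK action=A_HALT
3. target_seen: (M_PICK) → mode=M_SCAN action=A_PING
4. target_lost: (M_SCAN) → mode=M_FOLLOW action=A_HALT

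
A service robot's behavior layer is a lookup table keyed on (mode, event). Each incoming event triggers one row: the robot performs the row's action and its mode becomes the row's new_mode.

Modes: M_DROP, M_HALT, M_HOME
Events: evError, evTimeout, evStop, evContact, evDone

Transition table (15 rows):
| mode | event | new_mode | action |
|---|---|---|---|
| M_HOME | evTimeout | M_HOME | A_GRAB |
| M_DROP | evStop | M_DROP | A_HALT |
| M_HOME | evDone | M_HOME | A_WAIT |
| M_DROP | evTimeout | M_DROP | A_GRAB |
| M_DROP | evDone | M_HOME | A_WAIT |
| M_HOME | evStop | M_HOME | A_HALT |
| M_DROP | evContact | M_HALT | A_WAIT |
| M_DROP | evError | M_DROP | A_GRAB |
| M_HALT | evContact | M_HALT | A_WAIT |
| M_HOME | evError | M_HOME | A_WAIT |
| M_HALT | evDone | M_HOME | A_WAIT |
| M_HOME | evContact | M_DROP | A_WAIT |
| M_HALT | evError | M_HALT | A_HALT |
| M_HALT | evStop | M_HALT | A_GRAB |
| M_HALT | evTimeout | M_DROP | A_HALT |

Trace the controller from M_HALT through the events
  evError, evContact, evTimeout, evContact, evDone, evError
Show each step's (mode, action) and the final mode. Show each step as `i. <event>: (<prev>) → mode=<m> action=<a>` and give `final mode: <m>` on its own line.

final mode: M_HOME

1. evError: (M_HALT) → mode=M_HALT action=A_HALT
2. evContact: (M_HALT) → mode=M_HALT action=A_WAIT
3. evTimeout: (M_HALT) → mode=M_DROP action=A_HALT
4. evContact: (M_DROP) → mode=M_HALT action=A_WAIT
5. evDone: (M_HALT) → mode=M_HOME action=A_WAIT
6. evError: (M_HOME) → mode=M_HOME action=A_WAIT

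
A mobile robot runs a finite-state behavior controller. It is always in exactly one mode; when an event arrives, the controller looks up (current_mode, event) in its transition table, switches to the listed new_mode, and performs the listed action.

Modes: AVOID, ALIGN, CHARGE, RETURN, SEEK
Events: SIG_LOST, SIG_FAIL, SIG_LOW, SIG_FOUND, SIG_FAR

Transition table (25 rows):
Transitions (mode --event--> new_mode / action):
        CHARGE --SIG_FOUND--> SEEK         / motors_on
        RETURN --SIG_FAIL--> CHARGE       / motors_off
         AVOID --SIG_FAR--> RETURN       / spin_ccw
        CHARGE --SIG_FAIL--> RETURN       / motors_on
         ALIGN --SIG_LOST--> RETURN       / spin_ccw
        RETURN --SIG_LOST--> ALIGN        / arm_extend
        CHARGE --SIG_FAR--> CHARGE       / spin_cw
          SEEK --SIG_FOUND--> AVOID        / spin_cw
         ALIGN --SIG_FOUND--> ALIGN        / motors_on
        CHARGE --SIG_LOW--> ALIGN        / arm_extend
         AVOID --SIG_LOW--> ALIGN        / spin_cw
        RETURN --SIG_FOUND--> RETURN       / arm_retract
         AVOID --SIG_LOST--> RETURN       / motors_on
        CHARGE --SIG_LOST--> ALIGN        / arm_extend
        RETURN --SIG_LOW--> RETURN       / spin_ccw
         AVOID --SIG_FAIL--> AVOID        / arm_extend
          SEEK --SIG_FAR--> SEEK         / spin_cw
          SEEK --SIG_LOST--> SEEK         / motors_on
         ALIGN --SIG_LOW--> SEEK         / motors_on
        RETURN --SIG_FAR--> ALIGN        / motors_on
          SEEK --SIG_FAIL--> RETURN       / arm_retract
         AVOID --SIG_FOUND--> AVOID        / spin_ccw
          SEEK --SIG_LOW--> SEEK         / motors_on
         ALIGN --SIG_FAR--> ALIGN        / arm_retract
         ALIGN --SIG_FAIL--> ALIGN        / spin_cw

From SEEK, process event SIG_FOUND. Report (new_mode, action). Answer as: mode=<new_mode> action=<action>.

mode=AVOID action=spin_cw

current mode = SEEK; filter table to that mode:
  (SEEK, SIG_FOUND) → (AVOID, spin_cw)  ← event matches
  (SEEK, SIG_FAR) → (SEEK, spin_cw)
  (SEEK, SIG_LOST) → (SEEK, motors_on)
  (SEEK, SIG_FAIL) → (RETURN, arm_retract)
  (SEEK, SIG_LOW) → (SEEK, motors_on)
event = SIG_FOUND selects (AVOID, spin_cw)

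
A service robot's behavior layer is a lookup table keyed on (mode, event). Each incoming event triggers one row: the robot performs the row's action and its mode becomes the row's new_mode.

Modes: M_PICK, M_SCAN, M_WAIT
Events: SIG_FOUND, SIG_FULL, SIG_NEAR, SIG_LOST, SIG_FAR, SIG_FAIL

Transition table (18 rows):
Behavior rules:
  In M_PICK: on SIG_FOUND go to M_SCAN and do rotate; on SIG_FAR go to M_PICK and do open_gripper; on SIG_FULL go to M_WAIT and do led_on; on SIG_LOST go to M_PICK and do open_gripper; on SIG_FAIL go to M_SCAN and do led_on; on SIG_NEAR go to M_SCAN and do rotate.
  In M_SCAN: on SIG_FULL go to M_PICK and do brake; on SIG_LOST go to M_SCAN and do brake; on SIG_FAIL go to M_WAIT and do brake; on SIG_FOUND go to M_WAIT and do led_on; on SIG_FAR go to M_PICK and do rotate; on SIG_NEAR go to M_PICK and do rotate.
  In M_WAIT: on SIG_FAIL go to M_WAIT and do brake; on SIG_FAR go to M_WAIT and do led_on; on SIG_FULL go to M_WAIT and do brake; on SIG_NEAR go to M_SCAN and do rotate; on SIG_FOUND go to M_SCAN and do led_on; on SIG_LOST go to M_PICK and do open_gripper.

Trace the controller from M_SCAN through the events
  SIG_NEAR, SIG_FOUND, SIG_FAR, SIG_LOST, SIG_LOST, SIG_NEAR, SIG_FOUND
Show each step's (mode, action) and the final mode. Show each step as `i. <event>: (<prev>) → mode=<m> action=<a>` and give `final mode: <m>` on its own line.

final mode: M_WAIT

1. SIG_NEAR: (M_SCAN) → mode=M_PICK action=rotate
2. SIG_FOUND: (M_PICK) → mode=M_SCAN action=rotate
3. SIG_FAR: (M_SCAN) → mode=M_PICK action=rotate
4. SIG_LOST: (M_PICK) → mode=M_PICK action=open_gripper
5. SIG_LOST: (M_PICK) → mode=M_PICK action=open_gripper
6. SIG_NEAR: (M_PICK) → mode=M_SCAN action=rotate
7. SIG_FOUND: (M_SCAN) → mode=M_WAIT action=led_on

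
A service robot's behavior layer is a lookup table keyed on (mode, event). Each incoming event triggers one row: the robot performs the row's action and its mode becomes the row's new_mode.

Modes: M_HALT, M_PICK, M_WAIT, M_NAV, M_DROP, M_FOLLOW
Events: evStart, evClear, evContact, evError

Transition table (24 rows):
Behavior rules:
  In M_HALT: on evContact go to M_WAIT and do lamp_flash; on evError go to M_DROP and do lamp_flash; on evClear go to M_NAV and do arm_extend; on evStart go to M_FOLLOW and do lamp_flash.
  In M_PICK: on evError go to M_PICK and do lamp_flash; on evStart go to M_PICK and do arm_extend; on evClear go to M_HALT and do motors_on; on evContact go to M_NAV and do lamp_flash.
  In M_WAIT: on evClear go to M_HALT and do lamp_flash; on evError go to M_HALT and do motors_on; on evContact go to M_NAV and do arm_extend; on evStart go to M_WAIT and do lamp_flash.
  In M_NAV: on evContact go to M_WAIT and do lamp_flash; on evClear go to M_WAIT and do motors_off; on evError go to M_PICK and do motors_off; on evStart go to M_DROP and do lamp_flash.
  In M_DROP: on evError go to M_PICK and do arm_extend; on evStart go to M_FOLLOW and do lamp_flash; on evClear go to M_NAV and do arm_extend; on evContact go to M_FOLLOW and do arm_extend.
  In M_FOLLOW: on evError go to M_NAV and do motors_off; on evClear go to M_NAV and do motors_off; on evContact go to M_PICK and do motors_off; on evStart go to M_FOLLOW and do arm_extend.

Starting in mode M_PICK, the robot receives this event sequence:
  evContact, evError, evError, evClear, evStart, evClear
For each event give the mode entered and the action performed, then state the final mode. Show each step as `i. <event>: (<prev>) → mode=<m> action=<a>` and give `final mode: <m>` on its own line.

1. evContact: (M_PICK) → mode=M_NAV action=lamp_flash
2. evError: (M_NAV) → mode=M_PICK action=motors_off
3. evError: (M_PICK) → mode=M_PICK action=lamp_flash
4. evClear: (M_PICK) → mode=M_HALT action=motors_on
5. evStart: (M_HALT) → mode=M_FOLLOW action=lamp_flash
6. evClear: (M_FOLLOW) → mode=M_NAV action=motors_off

final mode: M_NAV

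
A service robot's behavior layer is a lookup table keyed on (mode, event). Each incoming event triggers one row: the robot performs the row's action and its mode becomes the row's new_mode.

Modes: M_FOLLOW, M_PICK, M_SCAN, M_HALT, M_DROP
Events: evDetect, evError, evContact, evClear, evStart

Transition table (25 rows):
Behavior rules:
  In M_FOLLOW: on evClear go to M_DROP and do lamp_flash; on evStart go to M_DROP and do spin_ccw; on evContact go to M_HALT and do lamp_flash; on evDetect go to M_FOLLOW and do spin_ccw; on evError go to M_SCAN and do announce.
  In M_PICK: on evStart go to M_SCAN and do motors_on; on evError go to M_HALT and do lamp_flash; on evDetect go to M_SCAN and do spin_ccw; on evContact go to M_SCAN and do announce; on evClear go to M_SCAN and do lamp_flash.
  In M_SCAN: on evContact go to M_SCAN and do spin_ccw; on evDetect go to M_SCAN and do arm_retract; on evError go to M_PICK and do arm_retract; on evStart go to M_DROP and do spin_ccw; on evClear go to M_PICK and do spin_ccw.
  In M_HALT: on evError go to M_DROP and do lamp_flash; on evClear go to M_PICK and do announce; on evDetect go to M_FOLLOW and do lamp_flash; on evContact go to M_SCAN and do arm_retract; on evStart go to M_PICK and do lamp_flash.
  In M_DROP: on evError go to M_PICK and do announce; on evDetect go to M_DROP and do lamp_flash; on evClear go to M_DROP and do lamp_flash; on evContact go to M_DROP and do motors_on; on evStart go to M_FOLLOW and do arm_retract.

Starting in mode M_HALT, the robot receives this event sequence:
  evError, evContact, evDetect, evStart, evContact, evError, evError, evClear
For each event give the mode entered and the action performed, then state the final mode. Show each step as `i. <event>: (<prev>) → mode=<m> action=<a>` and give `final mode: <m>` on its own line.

1. evError: (M_HALT) → mode=M_DROP action=lamp_flash
2. evContact: (M_DROP) → mode=M_DROP action=motors_on
3. evDetect: (M_DROP) → mode=M_DROP action=lamp_flash
4. evStart: (M_DROP) → mode=M_FOLLOW action=arm_retract
5. evContact: (M_FOLLOW) → mode=M_HALT action=lamp_flash
6. evError: (M_HALT) → mode=M_DROP action=lamp_flash
7. evError: (M_DROP) → mode=M_PICK action=announce
8. evClear: (M_PICK) → mode=M_SCAN action=lamp_flash

final mode: M_SCAN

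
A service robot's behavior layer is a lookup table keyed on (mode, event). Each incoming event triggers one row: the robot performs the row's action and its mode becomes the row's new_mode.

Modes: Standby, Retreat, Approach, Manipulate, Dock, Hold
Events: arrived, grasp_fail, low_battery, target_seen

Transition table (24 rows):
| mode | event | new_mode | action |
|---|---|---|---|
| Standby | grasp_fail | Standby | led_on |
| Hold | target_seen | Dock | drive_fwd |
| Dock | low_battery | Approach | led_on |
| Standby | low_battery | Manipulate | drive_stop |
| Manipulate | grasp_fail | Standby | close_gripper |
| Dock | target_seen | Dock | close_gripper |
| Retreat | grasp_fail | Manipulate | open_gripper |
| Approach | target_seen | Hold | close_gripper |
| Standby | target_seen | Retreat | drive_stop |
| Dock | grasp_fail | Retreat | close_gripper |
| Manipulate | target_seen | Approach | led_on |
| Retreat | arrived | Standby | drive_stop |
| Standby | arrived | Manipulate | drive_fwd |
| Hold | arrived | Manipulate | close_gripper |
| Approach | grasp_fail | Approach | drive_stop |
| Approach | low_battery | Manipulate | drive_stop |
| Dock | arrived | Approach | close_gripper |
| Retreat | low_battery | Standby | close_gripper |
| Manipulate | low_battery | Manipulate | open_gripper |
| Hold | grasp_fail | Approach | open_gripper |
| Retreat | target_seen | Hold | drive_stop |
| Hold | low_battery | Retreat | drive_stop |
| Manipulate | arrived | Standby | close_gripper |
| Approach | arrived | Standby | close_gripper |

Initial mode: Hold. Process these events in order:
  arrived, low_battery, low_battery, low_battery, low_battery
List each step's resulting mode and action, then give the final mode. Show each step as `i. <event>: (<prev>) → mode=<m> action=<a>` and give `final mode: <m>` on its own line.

1. arrived: (Hold) → mode=Manipulate action=close_gripper
2. low_battery: (Manipulate) → mode=Manipulate action=open_gripper
3. low_battery: (Manipulate) → mode=Manipulate action=open_gripper
4. low_battery: (Manipulate) → mode=Manipulate action=open_gripper
5. low_battery: (Manipulate) → mode=Manipulate action=open_gripper

final mode: Manipulate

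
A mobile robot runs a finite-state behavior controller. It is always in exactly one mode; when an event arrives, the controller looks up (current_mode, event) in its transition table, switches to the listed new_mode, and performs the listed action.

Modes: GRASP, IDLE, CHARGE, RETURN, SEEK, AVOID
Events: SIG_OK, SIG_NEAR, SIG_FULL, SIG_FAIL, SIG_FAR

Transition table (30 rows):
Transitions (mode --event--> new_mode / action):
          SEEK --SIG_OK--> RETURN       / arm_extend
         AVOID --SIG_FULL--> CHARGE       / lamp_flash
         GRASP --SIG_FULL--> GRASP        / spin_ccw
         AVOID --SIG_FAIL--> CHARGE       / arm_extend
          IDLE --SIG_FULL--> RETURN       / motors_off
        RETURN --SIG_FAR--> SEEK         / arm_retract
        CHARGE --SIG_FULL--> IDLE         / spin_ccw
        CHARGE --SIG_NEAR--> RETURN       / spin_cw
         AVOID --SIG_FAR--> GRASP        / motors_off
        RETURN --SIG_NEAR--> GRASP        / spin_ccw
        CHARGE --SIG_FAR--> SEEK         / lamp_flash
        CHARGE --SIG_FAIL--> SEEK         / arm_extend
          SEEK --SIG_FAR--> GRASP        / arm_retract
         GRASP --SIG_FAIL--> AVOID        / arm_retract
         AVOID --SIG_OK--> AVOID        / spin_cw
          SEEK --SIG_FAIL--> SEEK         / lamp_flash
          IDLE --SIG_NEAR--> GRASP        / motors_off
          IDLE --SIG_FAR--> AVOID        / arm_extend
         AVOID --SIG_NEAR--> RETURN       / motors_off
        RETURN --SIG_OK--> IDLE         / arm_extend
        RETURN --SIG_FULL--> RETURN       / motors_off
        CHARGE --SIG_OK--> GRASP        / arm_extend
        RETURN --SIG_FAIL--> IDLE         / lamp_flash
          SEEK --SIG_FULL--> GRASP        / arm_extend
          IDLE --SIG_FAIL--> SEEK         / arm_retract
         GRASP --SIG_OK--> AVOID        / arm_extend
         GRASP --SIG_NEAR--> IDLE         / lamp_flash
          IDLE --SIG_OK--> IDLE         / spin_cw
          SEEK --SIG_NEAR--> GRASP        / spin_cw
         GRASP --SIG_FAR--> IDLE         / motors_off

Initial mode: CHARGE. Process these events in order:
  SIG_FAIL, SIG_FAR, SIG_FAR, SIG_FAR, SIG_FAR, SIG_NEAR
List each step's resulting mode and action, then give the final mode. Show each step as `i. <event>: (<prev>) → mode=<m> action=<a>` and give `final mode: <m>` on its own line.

1. SIG_FAIL: (CHARGE) → mode=SEEK action=arm_extend
2. SIG_FAR: (SEEK) → mode=GRASP action=arm_retract
3. SIG_FAR: (GRASP) → mode=IDLE action=motors_off
4. SIG_FAR: (IDLE) → mode=AVOID action=arm_extend
5. SIG_FAR: (AVOID) → mode=GRASP action=motors_off
6. SIG_NEAR: (GRASP) → mode=IDLE action=lamp_flash

final mode: IDLE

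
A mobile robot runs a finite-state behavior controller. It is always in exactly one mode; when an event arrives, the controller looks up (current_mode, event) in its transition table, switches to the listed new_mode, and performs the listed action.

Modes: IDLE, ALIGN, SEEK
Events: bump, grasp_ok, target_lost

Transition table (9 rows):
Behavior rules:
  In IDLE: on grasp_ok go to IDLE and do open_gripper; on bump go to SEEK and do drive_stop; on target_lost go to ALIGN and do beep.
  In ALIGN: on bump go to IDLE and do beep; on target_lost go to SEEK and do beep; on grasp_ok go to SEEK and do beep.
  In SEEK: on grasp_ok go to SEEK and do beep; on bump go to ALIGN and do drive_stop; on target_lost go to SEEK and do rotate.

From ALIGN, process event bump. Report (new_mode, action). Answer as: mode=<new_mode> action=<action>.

mode=IDLE action=beep

current mode = ALIGN; filter table to that mode:
  (ALIGN, bump) → (IDLE, beep)  ← event matches
  (ALIGN, target_lost) → (SEEK, beep)
  (ALIGN, grasp_ok) → (SEEK, beep)
event = bump selects (IDLE, beep)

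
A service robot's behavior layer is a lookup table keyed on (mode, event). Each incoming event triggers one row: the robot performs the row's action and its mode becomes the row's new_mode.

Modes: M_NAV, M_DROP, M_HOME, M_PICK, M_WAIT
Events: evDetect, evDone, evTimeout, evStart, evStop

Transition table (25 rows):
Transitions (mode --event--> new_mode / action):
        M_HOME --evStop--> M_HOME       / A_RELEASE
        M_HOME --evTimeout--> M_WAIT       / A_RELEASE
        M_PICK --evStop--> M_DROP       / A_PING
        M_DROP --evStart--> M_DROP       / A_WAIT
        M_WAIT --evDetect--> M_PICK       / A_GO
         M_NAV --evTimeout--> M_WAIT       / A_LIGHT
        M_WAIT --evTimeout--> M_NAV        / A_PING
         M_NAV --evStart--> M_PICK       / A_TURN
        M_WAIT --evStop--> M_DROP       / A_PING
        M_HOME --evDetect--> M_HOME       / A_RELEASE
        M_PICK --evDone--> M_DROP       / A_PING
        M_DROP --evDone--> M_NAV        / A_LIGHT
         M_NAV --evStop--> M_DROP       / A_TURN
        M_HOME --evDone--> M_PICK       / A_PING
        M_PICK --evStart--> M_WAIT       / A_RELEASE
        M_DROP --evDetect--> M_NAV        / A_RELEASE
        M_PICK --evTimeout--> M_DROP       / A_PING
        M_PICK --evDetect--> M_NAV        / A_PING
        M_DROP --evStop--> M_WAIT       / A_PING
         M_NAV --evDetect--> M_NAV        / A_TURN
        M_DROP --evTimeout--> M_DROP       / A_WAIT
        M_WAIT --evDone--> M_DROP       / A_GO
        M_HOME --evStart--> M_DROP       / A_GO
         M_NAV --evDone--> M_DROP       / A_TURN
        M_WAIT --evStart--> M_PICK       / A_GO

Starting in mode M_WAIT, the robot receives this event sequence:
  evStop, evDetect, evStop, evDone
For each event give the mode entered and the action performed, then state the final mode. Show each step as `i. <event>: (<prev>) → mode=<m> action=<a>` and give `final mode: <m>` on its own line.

final mode: M_NAV

1. evStop: (M_WAIT) → mode=M_DROP action=A_PING
2. evDetect: (M_DROP) → mode=M_NAV action=A_RELEASE
3. evStop: (M_NAV) → mode=M_DROP action=A_TURN
4. evDone: (M_DROP) → mode=M_NAV action=A_LIGHT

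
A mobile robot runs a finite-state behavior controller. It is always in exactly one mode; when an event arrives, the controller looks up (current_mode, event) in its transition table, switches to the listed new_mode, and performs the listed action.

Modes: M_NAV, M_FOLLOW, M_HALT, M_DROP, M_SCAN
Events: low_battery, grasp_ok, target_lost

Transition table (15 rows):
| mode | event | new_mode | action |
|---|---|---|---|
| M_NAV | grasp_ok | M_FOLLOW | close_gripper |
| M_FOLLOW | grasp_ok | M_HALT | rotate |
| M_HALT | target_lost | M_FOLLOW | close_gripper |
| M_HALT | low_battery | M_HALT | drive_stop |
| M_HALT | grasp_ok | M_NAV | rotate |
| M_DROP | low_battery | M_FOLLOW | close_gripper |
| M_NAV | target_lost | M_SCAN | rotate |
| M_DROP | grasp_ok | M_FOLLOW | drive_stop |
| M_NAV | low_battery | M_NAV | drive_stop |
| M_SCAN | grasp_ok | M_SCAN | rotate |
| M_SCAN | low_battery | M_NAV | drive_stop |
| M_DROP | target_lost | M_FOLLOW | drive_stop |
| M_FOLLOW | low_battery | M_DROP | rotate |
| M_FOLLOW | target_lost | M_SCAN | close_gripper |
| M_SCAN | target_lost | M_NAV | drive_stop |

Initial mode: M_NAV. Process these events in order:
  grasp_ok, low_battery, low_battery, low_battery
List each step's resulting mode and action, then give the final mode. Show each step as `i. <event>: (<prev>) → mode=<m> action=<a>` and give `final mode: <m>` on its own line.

1. grasp_ok: (M_NAV) → mode=M_FOLLOW action=close_gripper
2. low_battery: (M_FOLLOW) → mode=M_DROP action=rotate
3. low_battery: (M_DROP) → mode=M_FOLLOW action=close_gripper
4. low_battery: (M_FOLLOW) → mode=M_DROP action=rotate

final mode: M_DROP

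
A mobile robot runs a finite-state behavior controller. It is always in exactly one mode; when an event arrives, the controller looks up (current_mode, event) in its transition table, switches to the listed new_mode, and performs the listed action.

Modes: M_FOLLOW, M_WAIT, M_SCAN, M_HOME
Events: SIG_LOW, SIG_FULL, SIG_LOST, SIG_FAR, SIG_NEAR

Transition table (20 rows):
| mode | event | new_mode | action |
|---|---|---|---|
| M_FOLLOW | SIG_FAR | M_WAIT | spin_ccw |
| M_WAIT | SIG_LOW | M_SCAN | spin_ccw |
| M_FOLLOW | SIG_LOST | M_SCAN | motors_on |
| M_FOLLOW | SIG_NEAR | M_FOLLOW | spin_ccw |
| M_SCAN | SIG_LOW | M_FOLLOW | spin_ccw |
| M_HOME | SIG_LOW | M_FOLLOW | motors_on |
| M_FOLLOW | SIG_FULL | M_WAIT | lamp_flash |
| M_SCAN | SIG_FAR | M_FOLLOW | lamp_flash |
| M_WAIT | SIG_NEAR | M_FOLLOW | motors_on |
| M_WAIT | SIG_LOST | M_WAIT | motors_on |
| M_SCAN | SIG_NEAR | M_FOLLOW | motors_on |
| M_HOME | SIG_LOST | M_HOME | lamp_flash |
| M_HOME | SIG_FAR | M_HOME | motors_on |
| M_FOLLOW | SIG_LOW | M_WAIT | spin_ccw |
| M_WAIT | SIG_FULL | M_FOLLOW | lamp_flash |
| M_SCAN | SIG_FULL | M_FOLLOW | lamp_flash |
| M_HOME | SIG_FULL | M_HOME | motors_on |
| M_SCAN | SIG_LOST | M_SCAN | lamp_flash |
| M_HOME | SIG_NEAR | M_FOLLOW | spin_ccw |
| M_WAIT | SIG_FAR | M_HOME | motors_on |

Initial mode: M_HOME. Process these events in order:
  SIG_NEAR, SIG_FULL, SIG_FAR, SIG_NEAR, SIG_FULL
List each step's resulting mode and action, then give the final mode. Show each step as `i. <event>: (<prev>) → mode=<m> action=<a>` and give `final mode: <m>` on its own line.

1. SIG_NEAR: (M_HOME) → mode=M_FOLLOW action=spin_ccw
2. SIG_FULL: (M_FOLLOW) → mode=M_WAIT action=lamp_flash
3. SIG_FAR: (M_WAIT) → mode=M_HOME action=motors_on
4. SIG_NEAR: (M_HOME) → mode=M_FOLLOW action=spin_ccw
5. SIG_FULL: (M_FOLLOW) → mode=M_WAIT action=lamp_flash

final mode: M_WAIT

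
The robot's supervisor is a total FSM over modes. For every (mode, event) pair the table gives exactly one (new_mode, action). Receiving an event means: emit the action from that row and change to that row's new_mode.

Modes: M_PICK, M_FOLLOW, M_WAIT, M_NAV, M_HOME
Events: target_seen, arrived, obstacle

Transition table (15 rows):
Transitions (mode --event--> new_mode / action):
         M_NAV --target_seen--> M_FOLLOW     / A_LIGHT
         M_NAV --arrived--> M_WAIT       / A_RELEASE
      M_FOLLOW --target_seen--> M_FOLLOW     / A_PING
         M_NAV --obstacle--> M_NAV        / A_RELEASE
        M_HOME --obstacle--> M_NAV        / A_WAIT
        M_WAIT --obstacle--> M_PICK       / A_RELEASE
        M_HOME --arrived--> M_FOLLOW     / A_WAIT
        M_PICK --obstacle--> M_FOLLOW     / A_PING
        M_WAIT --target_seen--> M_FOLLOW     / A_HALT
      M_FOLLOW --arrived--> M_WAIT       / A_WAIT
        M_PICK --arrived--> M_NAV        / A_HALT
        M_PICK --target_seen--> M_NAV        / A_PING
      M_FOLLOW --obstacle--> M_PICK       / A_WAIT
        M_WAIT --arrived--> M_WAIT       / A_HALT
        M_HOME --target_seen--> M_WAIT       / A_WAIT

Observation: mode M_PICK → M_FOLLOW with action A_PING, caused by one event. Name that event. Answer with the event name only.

obstacle

try target_seen: (M_PICK, target_seen) → (M_NAV, A_PING)
try arrived: (M_PICK, arrived) → (M_NAV, A_HALT)
try obstacle: (M_PICK, obstacle) → (M_FOLLOW, A_PING)  ← matches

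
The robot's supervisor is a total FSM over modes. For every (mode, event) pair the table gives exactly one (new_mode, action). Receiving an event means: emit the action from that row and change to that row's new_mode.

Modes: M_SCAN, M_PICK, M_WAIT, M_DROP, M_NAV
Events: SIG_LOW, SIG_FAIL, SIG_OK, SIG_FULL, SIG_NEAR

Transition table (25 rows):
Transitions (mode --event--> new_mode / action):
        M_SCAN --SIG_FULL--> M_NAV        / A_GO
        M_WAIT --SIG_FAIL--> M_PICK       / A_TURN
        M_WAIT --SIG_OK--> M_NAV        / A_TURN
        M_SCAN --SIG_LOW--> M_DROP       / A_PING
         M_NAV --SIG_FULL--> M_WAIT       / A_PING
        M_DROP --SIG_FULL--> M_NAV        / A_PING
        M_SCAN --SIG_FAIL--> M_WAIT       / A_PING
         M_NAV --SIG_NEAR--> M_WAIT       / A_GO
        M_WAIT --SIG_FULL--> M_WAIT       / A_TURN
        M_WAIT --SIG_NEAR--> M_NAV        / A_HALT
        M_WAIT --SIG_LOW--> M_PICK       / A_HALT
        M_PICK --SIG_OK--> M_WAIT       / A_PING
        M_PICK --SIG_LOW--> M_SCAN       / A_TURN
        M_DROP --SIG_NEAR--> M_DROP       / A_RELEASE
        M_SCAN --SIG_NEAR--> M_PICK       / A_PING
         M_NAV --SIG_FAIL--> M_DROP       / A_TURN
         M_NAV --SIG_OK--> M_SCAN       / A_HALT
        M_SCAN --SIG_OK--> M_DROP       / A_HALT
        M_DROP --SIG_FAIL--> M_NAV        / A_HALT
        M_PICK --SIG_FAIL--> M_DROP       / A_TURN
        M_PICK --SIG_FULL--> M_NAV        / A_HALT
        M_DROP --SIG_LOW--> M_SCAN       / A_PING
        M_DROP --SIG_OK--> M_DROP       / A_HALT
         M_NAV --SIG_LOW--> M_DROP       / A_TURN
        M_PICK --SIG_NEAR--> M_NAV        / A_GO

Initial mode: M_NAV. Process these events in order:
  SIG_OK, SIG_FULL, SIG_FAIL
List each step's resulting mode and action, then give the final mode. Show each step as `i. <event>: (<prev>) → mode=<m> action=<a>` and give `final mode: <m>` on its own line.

1. SIG_OK: (M_NAV) → mode=M_SCAN action=A_HALT
2. SIG_FULL: (M_SCAN) → mode=M_NAV action=A_GO
3. SIG_FAIL: (M_NAV) → mode=M_DROP action=A_TURN

final mode: M_DROP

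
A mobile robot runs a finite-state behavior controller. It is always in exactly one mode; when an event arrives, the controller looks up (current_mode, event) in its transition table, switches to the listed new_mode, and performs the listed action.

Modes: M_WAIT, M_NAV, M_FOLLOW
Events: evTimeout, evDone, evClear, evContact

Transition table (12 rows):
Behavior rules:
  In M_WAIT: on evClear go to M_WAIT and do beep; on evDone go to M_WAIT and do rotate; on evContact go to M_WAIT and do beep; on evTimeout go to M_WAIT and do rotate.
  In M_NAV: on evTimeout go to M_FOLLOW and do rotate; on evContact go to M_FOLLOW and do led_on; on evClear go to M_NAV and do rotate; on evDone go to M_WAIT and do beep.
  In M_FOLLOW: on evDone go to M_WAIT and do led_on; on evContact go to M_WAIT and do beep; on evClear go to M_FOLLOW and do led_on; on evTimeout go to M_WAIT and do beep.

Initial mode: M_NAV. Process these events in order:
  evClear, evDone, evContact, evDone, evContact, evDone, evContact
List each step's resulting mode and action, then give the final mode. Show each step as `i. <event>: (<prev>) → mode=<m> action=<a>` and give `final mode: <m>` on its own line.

1. evClear: (M_NAV) → mode=M_NAV action=rotate
2. evDone: (M_NAV) → mode=M_WAIT action=beep
3. evContact: (M_WAIT) → mode=M_WAIT action=beep
4. evDone: (M_WAIT) → mode=M_WAIT action=rotate
5. evContact: (M_WAIT) → mode=M_WAIT action=beep
6. evDone: (M_WAIT) → mode=M_WAIT action=rotate
7. evContact: (M_WAIT) → mode=M_WAIT action=beep

final mode: M_WAIT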